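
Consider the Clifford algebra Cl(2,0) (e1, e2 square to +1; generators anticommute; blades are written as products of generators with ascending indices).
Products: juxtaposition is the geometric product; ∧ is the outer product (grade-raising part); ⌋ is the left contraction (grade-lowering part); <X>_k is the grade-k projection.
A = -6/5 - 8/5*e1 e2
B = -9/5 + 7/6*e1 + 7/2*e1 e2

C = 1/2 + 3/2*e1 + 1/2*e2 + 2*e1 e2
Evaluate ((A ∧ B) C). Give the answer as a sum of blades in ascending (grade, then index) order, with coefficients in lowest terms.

step 1: 54/25 - 7/5*e1 - 33/25*e1 e2
step 2: 81/50 + 47/25*e1 + 13/50*e2 + 74/25*e1 e2
Answer: 81/50 + 47/25*e1 + 13/50*e2 + 74/25*e1 e2


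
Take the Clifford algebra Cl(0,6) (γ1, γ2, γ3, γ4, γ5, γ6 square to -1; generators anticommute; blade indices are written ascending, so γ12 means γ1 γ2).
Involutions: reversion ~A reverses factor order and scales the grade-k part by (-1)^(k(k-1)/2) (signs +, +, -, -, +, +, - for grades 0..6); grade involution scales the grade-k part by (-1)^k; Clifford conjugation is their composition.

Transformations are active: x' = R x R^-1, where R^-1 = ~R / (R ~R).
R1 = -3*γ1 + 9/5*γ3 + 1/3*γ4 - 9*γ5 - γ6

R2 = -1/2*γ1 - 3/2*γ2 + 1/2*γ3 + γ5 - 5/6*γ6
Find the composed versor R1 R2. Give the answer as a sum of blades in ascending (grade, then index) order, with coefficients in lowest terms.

Distribute over the terms of R1 (each basis-blade product reordered to ascending indices, repeated generators contracted through their squares):
(-3*γ1) R2 = -3/2 + 9/2*γ12 - 3/2*γ13 - 3*γ15 + 5/2*γ16
(9/5*γ3) R2 = -9/10 + 9/10*γ13 + 27/10*γ23 + 9/5*γ35 - 3/2*γ36
(1/3*γ4) R2 = 1/6*γ14 + 1/2*γ24 - 1/6*γ34 + 1/3*γ45 - 5/18*γ46
(-9*γ5) R2 = 9 - 9/2*γ15 - 27/2*γ25 + 9/2*γ35 + 15/2*γ56
(-γ6) R2 = -5/6 - 1/2*γ16 - 3/2*γ26 + 1/2*γ36 + γ56
Summing the partial products and collecting blades:
Answer: 173/30 + 9/2*γ12 - 3/5*γ13 + 1/6*γ14 - 15/2*γ15 + 2*γ16 + 27/10*γ23 + 1/2*γ24 - 27/2*γ25 - 3/2*γ26 - 1/6*γ34 + 63/10*γ35 - γ36 + 1/3*γ45 - 5/18*γ46 + 17/2*γ56


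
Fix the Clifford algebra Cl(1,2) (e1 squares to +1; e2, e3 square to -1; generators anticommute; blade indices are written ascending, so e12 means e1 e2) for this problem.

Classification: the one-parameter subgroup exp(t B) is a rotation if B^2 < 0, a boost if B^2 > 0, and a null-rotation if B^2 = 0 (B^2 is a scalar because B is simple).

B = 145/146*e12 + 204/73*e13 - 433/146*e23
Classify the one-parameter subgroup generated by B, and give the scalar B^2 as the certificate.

B^2 term by term: the squares give (145/146)^2*(e12)^2 + (204/73)^2*(e13)^2 + (-433/146)^2*(e23)^2 = 21025/21316*(+1) + 41616/5329*(+1) + 187489/21316*(-1) = 0 (each basis 2-blade squares to minus the product of its generators' squares); cross terms between blades sharing an index anticommute and cancel. So B^2 = 0.
Answer: null-rotation, certificate B^2 = 0. One invariant decides it: the square 0 survives every conjugation, and its sign is exactly the classification.


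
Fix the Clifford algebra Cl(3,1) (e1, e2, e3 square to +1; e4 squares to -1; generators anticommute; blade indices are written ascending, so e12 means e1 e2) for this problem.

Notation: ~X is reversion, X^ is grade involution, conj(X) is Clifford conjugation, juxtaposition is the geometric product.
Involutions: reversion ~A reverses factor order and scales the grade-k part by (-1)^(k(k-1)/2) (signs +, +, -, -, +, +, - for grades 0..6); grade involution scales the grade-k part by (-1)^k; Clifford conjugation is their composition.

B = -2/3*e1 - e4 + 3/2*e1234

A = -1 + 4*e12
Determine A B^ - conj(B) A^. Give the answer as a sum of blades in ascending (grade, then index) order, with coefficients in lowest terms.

first term: -2/3*e1 - 8/3*e2 - e4 - 6*e34 + 4*e124 - 3/2*e1234
second term: -2/3*e1 + 8/3*e2 - e4 - 6*e34 + 4*e124 - 3/2*e1234
Answer: -16/3*e2


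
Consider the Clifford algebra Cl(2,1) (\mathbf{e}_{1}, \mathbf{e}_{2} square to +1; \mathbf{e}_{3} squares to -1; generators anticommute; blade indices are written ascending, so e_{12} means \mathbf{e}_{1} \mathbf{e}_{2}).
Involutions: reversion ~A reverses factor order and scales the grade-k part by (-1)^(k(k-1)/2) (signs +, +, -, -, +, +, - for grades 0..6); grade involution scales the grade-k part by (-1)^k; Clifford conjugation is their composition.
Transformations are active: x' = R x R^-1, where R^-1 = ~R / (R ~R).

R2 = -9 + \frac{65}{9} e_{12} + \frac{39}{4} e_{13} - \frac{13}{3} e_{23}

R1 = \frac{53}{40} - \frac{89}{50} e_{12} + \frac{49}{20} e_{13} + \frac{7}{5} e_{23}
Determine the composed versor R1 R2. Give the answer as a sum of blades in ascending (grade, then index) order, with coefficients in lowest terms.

Distribute over the terms of R1 (each basis-blade product reordered to ascending indices, repeated generators contracted through their squares):
(\frac{53}{40}) R2 = -\frac{477}{40} + \frac{689}{72} e_{12} + \frac{2067}{160} e_{13} - \frac{689}{120} e_{23}
(-\frac{89}{50} e_{12}) R2 = \frac{1157}{90} + \frac{801}{50} e_{12} + \frac{1157}{150} e_{13} + \frac{3471}{200} e_{23}
(\frac{49}{20} e_{13}) R2 = \frac{1911}{80} - \frac{637}{60} e_{12} - \frac{441}{20} e_{13} + \frac{637}{36} e_{23}
(\frac{7}{5} e_{23}) R2 = -\frac{91}{15} - \frac{273}{20} e_{12} - \frac{91}{9} e_{13} - \frac{63}{5} e_{23}
Summing the partial products and collecting blades:
Answer: \frac{13501}{720} + \frac{2381}{1800} e_{12} - \frac{83009}{7200} e_{13} + \frac{15037}{900} e_{23}


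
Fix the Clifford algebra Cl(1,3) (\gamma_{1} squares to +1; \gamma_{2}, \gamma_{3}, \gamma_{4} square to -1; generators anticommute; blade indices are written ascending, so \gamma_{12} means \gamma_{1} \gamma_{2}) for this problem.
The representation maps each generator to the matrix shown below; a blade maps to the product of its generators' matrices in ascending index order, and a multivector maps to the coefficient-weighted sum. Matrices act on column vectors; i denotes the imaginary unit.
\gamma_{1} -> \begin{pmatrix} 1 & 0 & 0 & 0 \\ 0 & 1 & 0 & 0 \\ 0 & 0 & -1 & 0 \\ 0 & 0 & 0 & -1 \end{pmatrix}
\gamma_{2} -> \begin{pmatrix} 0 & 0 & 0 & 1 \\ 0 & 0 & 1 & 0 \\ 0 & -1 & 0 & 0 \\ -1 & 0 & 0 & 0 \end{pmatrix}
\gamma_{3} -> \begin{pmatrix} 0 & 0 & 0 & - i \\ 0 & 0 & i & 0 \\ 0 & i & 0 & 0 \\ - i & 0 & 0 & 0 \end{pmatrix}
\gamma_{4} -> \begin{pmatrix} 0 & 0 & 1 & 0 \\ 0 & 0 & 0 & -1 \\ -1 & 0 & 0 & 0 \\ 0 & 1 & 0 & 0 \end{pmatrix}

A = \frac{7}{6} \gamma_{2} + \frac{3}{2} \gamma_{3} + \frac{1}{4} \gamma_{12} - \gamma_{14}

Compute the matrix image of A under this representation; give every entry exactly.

Bivector images (products of the table entries): rho(\gamma_{12}) = rho(\gamma_{1})rho(\gamma_{2}) = \begin{pmatrix} 0 & 0 & 0 & 1 \\ 0 & 0 & 1 & 0 \\ 0 & 1 & 0 & 0 \\ 1 & 0 & 0 & 0 \end{pmatrix}; rho(\gamma_{14}) = rho(\gamma_{1})rho(\gamma_{4}) = \begin{pmatrix} 0 & 0 & 1 & 0 \\ 0 & 0 & 0 & -1 \\ 1 & 0 & 0 & 0 \\ 0 & -1 & 0 & 0 \end{pmatrix}.
M = (\frac{7}{6})*rho(\gamma_{2}) + (\frac{3}{2})*rho(\gamma_{3}) + (\frac{1}{4})*rho(\gamma_{12}) + (-1)*rho(\gamma_{14}), summed entrywise:
Answer: \begin{pmatrix} 0 & 0 & -1 & \frac{17}{12} - \frac{3 i}{2} \\ 0 & 0 & \frac{17}{12} + \frac{3 i}{2} & 1 \\ -1 & - \frac{11}{12} + \frac{3 i}{2} & 0 & 0 \\ - \frac{11}{12} - \frac{3 i}{2} & 1 & 0 & 0 \end{pmatrix}


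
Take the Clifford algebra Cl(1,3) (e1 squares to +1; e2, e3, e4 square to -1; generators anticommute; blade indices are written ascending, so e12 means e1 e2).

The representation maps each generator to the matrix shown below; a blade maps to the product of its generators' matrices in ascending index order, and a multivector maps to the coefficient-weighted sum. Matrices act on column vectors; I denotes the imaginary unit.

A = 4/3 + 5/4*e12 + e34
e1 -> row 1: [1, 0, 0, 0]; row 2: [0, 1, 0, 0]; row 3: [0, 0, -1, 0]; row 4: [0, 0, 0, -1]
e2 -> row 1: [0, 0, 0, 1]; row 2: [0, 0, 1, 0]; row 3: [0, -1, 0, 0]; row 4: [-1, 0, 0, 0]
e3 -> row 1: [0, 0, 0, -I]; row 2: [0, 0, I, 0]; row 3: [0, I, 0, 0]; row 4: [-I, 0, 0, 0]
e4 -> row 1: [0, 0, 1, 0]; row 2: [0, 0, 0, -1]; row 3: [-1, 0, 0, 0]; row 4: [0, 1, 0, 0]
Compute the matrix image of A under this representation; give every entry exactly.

Bivector images (products of the table entries): rho(e12) = rho(e1)rho(e2) = row 1: [0, 0, 0, 1]; row 2: [0, 0, 1, 0]; row 3: [0, 1, 0, 0]; row 4: [1, 0, 0, 0]; rho(e34) = rho(e3)rho(e4) = row 1: [0, -I, 0, 0]; row 2: [-I, 0, 0, 0]; row 3: [0, 0, 0, -I]; row 4: [0, 0, -I, 0].
M = (4/3)*1 + (5/4)*rho(e12) + (1)*rho(e34), summed entrywise (1 is the identity matrix):
Answer: row 1: [4/3, -I, 0, 5/4]; row 2: [-I, 4/3, 5/4, 0]; row 3: [0, 5/4, 4/3, -I]; row 4: [5/4, 0, -I, 4/3]


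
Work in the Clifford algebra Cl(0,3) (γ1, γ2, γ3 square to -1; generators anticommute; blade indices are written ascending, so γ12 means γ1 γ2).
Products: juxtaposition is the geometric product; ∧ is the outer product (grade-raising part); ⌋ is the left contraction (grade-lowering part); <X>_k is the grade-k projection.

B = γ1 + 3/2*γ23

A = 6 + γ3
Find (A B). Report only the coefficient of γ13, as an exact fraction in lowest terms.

step 1: 6*γ1 + 3/2*γ2 - γ13 + 9*γ23
Answer: -1


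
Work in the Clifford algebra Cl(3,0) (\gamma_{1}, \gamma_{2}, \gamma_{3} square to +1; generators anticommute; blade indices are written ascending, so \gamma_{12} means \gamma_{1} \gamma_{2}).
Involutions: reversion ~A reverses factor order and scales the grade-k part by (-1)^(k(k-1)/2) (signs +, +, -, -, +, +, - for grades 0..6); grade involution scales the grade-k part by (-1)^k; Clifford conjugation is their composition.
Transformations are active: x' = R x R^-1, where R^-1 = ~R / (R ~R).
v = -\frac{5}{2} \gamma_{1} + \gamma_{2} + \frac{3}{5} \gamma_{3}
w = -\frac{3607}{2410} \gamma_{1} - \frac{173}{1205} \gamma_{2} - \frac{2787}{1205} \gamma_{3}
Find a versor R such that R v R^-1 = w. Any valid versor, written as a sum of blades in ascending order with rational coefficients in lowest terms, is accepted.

Reasoning: v^2 = w^2 = \frac{761}{100} since conjugation preserves the quadratic form; R = v + w = -\frac{4816}{1205} \gamma_{1} + \frac{1032}{1205} \gamma_{2} - \frac{2064}{1205} \gamma_{3} is then valid when invertible, keeping its own part and reversing (v - w)/2.
Answer: -\frac{4816}{1205} \gamma_{1} + \frac{1032}{1205} \gamma_{2} - \frac{2064}{1205} \gamma_{3}


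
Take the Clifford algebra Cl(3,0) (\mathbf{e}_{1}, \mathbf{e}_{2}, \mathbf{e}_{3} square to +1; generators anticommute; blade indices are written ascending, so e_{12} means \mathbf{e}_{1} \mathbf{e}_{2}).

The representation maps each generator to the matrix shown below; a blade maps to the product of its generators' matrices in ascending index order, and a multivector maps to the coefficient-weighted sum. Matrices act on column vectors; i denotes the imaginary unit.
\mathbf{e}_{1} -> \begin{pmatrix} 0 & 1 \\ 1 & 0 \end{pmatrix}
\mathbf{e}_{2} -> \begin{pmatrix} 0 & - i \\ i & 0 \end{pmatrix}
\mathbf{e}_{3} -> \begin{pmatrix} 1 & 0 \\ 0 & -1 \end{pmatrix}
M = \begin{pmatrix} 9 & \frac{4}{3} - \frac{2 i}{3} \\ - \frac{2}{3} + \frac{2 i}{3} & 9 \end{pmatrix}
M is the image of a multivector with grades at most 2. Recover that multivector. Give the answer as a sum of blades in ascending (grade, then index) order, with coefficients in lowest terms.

Method: 1, rho(e_{1}), rho(e_{2}), rho(e_{3}) form a trace-orthogonal basis of the 2x2 complex matrices (tr(X Y) = 2 if X = Y, else 0), so M = m0*1 + m1*rho(e_{1}) + m2*rho(e_{2}) + m3*rho(e_{3}) with m0 = tr(M)/2 = 9, m1 = tr(M rho(e_{1}))/2 = \frac{1}{3}, m2 = tr(M rho(e_{2}))/2 = \frac{2}{3} + i, m3 = tr(M rho(e_{3}))/2 = 0.
Multiplying table entries, the bivector images are rho(e_{12}) = i*rho(e_{3}), rho(e_{13}) = -i*rho(e_{2}), rho(e_{23}) = i*rho(e_{1}); with real blade coefficients the real parts of m0..m3 are the coefficients of 1, e_{1}, e_{2}, e_{3} and the imaginary parts give the bivectors (e_{23}: Im m1, e_{13}: -Im m2, e_{12}: Im m3).
Answer: 9 + \frac{1}{3} e_{1} + \frac{2}{3} e_{2} - e_{13}


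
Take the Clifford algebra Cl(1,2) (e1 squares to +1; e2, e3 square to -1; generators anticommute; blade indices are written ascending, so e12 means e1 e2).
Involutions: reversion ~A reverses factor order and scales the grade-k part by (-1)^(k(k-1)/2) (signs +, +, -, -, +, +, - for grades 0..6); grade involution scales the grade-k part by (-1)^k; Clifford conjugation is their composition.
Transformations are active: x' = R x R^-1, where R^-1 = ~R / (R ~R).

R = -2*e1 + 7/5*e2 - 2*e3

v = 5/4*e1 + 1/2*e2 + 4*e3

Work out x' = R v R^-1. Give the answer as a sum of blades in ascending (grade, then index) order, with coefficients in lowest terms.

~R = -2*e1 + 7/5*e2 - 2*e3, and R ~R = -49/25, so R^-1 = ~R / (-49/25).
R v = 24/5 - 11/4*e12 - 11/2*e13 + 33/5*e23
Answer: 1675/196*e1 - 103/14*e2 + 284/49*e3


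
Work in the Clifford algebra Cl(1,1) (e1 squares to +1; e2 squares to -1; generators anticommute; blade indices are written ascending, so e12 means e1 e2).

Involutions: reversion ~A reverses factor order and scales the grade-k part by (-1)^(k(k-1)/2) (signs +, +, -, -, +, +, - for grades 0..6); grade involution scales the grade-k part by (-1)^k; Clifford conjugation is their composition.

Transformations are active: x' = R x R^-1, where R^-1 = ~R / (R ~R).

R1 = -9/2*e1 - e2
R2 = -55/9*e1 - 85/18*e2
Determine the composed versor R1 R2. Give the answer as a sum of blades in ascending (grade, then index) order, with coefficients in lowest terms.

Distribute over the terms of R1 (each basis-blade product reordered to ascending indices, repeated generators contracted through their squares):
(-9/2*e1) R2 = 55/2 + 85/4*e12
(-e2) R2 = -85/18 - 55/9*e12
Summing the partial products and collecting blades:
Answer: 205/9 + 545/36*e12


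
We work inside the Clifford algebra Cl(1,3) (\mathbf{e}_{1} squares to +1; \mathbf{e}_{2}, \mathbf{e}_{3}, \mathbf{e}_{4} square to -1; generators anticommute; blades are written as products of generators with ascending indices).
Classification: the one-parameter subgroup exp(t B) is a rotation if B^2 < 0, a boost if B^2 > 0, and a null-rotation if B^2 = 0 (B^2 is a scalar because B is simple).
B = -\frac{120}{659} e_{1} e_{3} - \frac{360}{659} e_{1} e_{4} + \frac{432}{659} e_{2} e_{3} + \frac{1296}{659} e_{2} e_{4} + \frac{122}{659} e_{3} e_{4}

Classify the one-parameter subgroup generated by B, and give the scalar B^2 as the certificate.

B^2 term by term: the squares give (-\frac{120}{659})^2*(e_{1} e_{3})^2 + (-\frac{360}{659})^2*(e_{1} e_{4})^2 + (\frac{432}{659})^2*(e_{2} e_{3})^2 + (\frac{1296}{659})^2*(e_{2} e_{4})^2 + (\frac{122}{659})^2*(e_{3} e_{4})^2 = \frac{14400}{434281}*(+1) + \frac{129600}{434281}*(+1) + \frac{186624}{434281}*(-1) + \frac{1679616}{434281}*(-1) + \frac{14884}{434281}*(-1) = -4 (each basis 2-blade squares to minus the product of its generators' squares); cross terms between blades sharing an index anticommute and cancel; the commuting (index-disjoint) pairs give grade-4 terms 2*c*c'*(blade product), which cancel blade by blade — e_{1} e_{2} e_{3} e_{4}: \frac{311040}{434281} - \frac{311040}{434281} = 0 — confirming B is simple. So B^2 = -4.
Answer: rotation, certificate B^2 = -4. The scalar -4 is the complete invariant here: its sign names the subgroup type.


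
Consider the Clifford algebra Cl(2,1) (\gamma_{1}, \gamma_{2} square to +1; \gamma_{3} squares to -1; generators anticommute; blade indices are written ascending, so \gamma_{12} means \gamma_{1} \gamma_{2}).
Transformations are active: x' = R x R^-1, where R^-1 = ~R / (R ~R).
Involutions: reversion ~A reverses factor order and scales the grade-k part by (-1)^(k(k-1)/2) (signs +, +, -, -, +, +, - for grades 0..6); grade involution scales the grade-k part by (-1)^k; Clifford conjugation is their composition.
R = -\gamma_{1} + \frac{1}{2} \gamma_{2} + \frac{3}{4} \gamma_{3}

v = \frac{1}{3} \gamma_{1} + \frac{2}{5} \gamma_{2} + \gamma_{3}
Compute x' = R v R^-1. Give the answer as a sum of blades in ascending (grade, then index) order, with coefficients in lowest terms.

~R = -\gamma_{1} + \frac{1}{2} \gamma_{2} + \frac{3}{4} \gamma_{3}, and R ~R = \frac{11}{16}, so R^-1 = ~R / (\frac{11}{16}).
R v = -\frac{53}{60} - \frac{17}{30} \gamma_{12} - \frac{5}{4} \gamma_{13} + \frac{1}{5} \gamma_{23}
Answer: \frac{123}{55} \gamma_{1} - \frac{278}{165} \gamma_{2} - \frac{161}{55} \gamma_{3}


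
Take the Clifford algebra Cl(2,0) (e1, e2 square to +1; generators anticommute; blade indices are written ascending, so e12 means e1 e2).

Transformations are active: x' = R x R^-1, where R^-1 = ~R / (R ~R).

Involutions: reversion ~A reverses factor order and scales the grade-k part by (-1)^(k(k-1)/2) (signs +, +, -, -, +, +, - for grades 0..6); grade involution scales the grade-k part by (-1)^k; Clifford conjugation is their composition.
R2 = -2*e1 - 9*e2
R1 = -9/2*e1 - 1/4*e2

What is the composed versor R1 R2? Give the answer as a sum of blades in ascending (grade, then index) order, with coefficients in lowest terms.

Distribute over the terms of R1 (each basis-blade product reordered to ascending indices, repeated generators contracted through their squares):
(-9/2*e1) R2 = 9 + 81/2*e12
(-1/4*e2) R2 = 9/4 - 1/2*e12
Summing the partial products and collecting blades:
Answer: 45/4 + 40*e12


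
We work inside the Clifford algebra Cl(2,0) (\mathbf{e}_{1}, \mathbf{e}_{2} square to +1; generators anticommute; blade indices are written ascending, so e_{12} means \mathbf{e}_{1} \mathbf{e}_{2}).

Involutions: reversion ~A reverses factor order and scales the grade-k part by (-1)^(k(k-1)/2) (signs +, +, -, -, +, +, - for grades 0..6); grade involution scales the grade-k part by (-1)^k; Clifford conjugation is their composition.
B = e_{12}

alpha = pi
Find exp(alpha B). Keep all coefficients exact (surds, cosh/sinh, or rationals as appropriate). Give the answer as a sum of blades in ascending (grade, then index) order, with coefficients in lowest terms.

B^2 = (1)^2*(e_{12})^2 = 1*(-1) = -1 (a basis 2-blade squares to minus the product of its generators' squares).
B^2 = -1 — the negative square puts this in the circular regime; l = 1, alpha*l = \pi, so exp(alpha B) = cos(\pi) + (sin(\pi)/1)*B = -1 + (0)*B.
Answer: -1


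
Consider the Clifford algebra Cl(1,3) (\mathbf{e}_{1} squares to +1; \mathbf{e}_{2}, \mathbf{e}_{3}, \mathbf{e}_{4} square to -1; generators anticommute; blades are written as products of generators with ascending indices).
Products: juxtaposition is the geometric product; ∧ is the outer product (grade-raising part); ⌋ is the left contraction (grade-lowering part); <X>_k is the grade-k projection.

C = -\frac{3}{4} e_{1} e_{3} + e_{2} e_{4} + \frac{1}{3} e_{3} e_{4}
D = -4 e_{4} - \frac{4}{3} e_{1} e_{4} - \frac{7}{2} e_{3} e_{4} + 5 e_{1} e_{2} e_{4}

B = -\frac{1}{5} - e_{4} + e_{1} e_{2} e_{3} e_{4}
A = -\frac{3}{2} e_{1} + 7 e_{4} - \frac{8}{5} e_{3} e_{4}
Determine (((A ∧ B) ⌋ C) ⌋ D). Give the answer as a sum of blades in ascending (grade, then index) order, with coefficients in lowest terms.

step 1: \frac{3}{10} e_{1} - \frac{7}{5} e_{4} + \frac{3}{2} e_{1} e_{4} + \frac{8}{25} e_{3} e_{4}
step 2: -\frac{8}{75} - \frac{7}{5} e_{2} - \frac{83}{120} e_{3}
step 3: -\frac{2393}{1200} e_{4} - \frac{1543}{225} e_{1} e_{4} + \frac{28}{75} e_{3} e_{4} - \frac{8}{15} e_{1} e_{2} e_{4}
Answer: -\frac{2393}{1200} e_{4} - \frac{1543}{225} e_{1} e_{4} + \frac{28}{75} e_{3} e_{4} - \frac{8}{15} e_{1} e_{2} e_{4}


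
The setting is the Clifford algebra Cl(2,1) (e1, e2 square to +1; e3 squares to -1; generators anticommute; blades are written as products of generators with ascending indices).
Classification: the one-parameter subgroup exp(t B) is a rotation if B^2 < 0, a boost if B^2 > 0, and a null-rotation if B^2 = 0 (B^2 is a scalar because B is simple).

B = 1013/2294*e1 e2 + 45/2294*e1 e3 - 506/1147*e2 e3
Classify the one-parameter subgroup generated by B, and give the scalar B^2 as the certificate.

B^2 term by term: the squares give (1013/2294)^2*(e1 e2)^2 + (45/2294)^2*(e1 e3)^2 + (-506/1147)^2*(e2 e3)^2 = 1026169/5262436*(-1) + 2025/5262436*(+1) + 256036/1315609*(+1) = 0 (each basis 2-blade squares to minus the product of its generators' squares); cross terms between blades sharing an index anticommute and cancel. So B^2 = 0.
Answer: null-rotation, certificate B^2 = 0. The scalar 0 is the complete invariant here: its sign names the subgroup type.


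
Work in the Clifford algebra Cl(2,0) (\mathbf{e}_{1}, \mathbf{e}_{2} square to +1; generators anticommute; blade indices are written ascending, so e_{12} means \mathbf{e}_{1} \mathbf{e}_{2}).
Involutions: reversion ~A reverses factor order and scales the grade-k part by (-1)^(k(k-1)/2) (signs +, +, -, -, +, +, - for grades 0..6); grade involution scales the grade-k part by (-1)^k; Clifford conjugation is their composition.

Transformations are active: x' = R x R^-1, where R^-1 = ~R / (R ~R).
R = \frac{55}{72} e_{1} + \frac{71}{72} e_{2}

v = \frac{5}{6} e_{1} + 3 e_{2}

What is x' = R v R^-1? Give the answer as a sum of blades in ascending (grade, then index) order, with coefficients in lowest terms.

~R = \frac{55}{72} e_{1} + \frac{71}{72} e_{2}, and R ~R = \frac{4033}{2592}, so R^-1 = ~R / (\frac{4033}{2592}).
R v = \frac{1553}{432} + \frac{635}{432} e_{12}
Answer: \frac{10875}{4033} e_{1} + \frac{37669}{24198} e_{2}


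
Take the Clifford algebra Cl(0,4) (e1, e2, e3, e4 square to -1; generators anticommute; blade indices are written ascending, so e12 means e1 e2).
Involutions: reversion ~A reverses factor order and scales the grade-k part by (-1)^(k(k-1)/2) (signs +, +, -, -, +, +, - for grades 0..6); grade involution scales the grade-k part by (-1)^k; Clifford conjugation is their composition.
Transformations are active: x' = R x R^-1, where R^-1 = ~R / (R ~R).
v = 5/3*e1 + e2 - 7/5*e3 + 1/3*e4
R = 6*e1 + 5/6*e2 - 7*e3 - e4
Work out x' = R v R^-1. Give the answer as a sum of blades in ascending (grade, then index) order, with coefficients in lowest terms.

~R = 6*e1 + 5/6*e2 - 7*e3 - e4, and R ~R = -3121/36, so R^-1 = ~R / (-3121/36).
R v = -203/10 + 83/18*e12 + 49/15*e13 + 11/3*e14 + 35/6*e23 + 23/18*e24 - 56/15*e34
Answer: 53519/46815*e1 - 1903/3121*e2 - 29309/15605*e3 - 37529/46815*e4


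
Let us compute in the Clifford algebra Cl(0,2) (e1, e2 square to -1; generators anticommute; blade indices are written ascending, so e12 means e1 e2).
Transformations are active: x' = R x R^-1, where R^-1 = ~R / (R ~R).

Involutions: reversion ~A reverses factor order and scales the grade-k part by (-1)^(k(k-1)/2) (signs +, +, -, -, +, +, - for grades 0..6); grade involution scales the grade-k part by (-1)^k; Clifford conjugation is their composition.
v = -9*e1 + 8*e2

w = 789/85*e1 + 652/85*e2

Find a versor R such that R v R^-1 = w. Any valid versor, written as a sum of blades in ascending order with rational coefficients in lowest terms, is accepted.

Equal squares first: v^2 = w^2 = -145. Then v + w = 24/85*e1 + 1332/85*e2 is a versor taking v to w, provided it is invertible.
Answer: 24/85*e1 + 1332/85*e2


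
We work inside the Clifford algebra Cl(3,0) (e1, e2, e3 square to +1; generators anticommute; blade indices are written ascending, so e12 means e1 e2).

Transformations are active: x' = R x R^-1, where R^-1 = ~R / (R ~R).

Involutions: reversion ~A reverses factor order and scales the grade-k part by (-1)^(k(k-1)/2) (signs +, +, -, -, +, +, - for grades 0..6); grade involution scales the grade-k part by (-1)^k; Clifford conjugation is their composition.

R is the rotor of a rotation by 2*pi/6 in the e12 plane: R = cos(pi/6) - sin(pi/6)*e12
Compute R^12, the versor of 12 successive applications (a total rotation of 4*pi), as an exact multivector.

Because a rotor carries half the rotation angle, composing 12 copies of this e12-plane rotor multiplies the phase: 12*(pi/6) = 2*pi, hence R^12 = cos(2*pi) - sin(2*pi)*e12.
cos(2*pi) = 1 and sin(2*pi) = 0, so R^12 = 1. The total rotation 4*pi is 2 full turns, so every vector returns to itself, yet the rotor is +1, back on the identity sheet (an even number of 2*pi turns).
Answer: 1


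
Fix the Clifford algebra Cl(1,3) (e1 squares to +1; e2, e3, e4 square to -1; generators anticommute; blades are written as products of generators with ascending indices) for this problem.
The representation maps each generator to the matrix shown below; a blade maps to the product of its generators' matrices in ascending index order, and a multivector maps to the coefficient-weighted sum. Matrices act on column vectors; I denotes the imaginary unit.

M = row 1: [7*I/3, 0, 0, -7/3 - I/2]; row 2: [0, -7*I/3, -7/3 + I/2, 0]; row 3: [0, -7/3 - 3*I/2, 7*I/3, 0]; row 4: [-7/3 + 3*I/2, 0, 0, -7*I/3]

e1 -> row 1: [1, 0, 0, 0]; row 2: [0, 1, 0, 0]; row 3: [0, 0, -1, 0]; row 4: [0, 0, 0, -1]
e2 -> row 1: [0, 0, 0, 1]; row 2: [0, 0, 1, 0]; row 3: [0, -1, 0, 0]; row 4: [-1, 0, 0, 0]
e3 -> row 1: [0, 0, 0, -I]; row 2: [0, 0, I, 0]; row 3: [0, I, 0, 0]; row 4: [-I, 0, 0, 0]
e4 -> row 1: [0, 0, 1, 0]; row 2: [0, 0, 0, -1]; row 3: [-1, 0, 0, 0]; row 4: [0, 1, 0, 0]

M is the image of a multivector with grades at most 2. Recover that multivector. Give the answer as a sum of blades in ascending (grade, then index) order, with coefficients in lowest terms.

Method: the blade images are trace-orthogonal — tr(rho(e_A) rho(e_B)^-1) = 4 if A = B and 0 otherwise — and rho(e_A)^-1 = (e_A)^2 * rho(e_A) with (e_A)^2 = +1 or -1, so the coefficient of e_A in the preimage is (e_A)^2 * tr(M rho(e_A))/4.
Nonzero projections over blades of grade <= 2: e3: (e3)^2 = -1, tr(M rho(e3)) = 2, coefficient -1/2; e1 e2: (e1 e2)^2 = +1, tr(M rho(e1 e2)) = -28/3, coefficient -7/3; e1 e3: (e1 e3)^2 = +1, tr(M rho(e1 e3)) = 4, coefficient 1; e2 e3: (e2 e3)^2 = -1, tr(M rho(e2 e3)) = 28/3, coefficient -7/3. Every other blade of grade <= 2 projects to 0.
Answer: -1/2*e3 - 7/3*e1 e2 + e1 e3 - 7/3*e2 e3


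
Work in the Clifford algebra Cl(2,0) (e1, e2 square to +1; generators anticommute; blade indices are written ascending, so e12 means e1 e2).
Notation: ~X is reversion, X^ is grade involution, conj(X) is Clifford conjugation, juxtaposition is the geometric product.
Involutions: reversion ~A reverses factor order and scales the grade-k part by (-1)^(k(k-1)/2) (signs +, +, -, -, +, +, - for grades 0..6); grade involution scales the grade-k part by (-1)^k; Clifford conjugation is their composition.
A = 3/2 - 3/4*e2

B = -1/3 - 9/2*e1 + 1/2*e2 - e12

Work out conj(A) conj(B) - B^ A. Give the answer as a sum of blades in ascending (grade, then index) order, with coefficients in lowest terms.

first term: -7/8 + 6*e1 - e2 - 15/8*e12
second term: -1/8 + 15/2*e1 - 1/2*e2 - 39/8*e12
Answer: -3/4 - 3/2*e1 - 1/2*e2 + 3*e12


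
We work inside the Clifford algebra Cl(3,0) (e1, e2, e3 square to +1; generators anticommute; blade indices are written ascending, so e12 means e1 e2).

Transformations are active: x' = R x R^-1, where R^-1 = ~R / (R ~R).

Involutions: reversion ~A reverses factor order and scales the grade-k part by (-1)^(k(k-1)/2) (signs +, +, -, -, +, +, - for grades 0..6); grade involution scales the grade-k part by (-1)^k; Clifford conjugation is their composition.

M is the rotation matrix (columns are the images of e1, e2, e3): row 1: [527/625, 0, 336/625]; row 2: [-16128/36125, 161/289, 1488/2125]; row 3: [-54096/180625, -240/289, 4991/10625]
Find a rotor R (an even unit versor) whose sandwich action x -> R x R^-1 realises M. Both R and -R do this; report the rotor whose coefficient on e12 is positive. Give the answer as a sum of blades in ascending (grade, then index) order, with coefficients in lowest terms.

Method: write R = a + b12*e12 + b13*e13 + b23*e23 with a^2 + b12^2 + b13^2 + b23^2 = 1 (so R^-1 = ~R). Expanding the columns R e_j ~R gives tr M = 4a^2 - 1 and, from the antisymmetric part, M21 - M12 = -4a*b12, M13 - M31 = 4a*b13, M32 - M23 = -4a*b23.
Here tr M = 13511/7225, so a^2 = (1 + tr M)/4 = 5184/7225 and a = ±72/85. Taking a = 72/85: M21 - M12 = -16128/36125, M13 - M31 = 6048/7225, M32 - M23 = -55296/36125, giving b12 = 56/425, b13 = 21/85, b23 = 192/425, i.e. R = 72/85 + 56/425*e12 + 21/85*e13 + 192/425*e23.
Its e12 coefficient is already positive.
Answer: 72/85 + 56/425*e12 + 21/85*e13 + 192/425*e23. Note: both R and -R realise this M (trace 13511/7225); the covering map identifies them, and the e12-coefficient sign is the tie-breaker.


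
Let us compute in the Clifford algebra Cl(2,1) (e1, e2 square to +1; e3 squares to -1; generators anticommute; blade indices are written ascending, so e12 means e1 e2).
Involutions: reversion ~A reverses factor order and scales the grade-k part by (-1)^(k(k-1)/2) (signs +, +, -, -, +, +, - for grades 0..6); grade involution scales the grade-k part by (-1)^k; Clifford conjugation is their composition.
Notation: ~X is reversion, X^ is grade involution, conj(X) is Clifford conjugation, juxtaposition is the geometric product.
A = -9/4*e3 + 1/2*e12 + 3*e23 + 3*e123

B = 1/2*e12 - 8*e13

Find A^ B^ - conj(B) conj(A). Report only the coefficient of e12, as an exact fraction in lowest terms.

first term: -1/4 - 18*e1 - 24*e2 + 3/2*e3 + 24*e12 - 3/2*e13 + 4*e23 + 9/8*e123
second term: -1/4 - 18*e1 - 24*e2 + 3/2*e3 - 24*e12 + 3/2*e13 - 4*e23 - 9/8*e123
Answer: 48


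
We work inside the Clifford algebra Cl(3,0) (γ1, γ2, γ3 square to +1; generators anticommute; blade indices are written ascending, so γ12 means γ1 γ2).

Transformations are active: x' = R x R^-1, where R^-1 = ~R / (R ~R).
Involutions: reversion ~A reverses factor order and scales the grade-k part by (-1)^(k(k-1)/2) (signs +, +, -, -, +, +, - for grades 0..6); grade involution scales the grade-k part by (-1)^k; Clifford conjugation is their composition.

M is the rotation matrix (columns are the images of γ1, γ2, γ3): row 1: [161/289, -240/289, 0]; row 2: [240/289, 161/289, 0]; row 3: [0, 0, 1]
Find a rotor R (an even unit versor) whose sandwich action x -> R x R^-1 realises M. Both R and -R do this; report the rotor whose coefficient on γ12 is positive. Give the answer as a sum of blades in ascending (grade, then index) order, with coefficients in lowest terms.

Method: write R = a + b12*γ12 + b13*γ13 + b23*γ23 with a^2 + b12^2 + b13^2 + b23^2 = 1 (so R^-1 = ~R). Expanding the columns R e_j ~R gives tr M = 4a^2 - 1 and, from the antisymmetric part, M21 - M12 = -4a*b12, M13 - M31 = 4a*b13, M32 - M23 = -4a*b23.
Here tr M = 611/289, so a^2 = (1 + tr M)/4 = 225/289 and a = ±15/17. Taking a = 15/17: M21 - M12 = 480/289, M13 - M31 = 0, M32 - M23 = 0, giving b12 = -8/17, b13 = 0, b23 = 0, i.e. R = 15/17 - 8/17*γ12.
Its γ12 coefficient is negative, so report the other preimage -R.
Answer: -15/17 + 8/17*γ12. Note: both R and -R realise this M (trace 611/289); the covering map identifies them, and the γ12-coefficient sign is the tie-breaker.


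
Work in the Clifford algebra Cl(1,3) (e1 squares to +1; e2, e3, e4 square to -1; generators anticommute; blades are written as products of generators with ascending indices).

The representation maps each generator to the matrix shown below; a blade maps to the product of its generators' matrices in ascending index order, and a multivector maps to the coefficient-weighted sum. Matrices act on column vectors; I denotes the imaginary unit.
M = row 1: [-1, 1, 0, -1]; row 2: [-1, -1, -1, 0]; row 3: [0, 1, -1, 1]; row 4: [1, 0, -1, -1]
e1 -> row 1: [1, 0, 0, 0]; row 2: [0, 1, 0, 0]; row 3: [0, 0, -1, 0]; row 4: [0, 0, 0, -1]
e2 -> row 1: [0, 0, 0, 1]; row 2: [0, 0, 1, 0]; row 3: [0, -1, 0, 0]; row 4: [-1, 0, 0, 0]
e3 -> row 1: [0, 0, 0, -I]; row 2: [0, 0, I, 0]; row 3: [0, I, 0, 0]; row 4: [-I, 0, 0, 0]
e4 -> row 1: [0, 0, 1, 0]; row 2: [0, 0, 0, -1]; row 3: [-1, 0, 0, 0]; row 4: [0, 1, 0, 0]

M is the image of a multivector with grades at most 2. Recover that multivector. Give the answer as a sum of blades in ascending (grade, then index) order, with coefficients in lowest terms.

Method: the blade images are trace-orthogonal — tr(rho(e_A) rho(e_B)^-1) = 4 if A = B and 0 otherwise — and rho(e_A)^-1 = (e_A)^2 * rho(e_A) with (e_A)^2 = +1 or -1, so the coefficient of e_A in the preimage is (e_A)^2 * tr(M rho(e_A))/4.
Nonzero projections over blades of grade <= 2: 1: (1)^2 = +1, tr(M 1) = -4, coefficient -1; e2: (e2)^2 = -1, tr(M rho(e2)) = 4, coefficient -1; e2 e4: (e2 e4)^2 = -1, tr(M rho(e2 e4)) = -4, coefficient 1. Every other blade of grade <= 2 projects to 0.
Answer: -1 - e2 + e2 e4


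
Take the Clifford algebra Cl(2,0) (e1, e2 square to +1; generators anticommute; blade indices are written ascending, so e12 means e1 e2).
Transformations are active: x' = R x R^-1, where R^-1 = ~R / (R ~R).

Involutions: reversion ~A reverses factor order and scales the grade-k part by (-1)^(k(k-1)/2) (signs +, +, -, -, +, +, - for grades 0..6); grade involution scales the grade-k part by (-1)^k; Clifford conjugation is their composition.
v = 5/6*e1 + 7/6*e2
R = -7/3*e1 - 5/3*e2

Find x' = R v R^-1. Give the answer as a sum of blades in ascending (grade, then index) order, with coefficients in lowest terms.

~R = -7/3*e1 - 5/3*e2, and R ~R = 74/9, so R^-1 = ~R / (74/9).
R v = -35/9 - 4/3*e12
Answer: 305/222*e1 + 91/222*e2


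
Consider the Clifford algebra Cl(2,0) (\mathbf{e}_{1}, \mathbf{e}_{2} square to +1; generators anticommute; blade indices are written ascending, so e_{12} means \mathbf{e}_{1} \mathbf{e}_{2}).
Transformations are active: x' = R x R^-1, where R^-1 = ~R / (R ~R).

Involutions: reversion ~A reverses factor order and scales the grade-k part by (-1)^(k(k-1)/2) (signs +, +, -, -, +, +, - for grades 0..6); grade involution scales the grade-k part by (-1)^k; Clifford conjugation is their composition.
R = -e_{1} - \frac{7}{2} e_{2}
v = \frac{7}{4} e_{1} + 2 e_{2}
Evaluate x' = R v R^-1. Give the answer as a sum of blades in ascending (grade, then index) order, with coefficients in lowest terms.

~R = -e_{1} - \frac{7}{2} e_{2}, and R ~R = \frac{53}{4}, so R^-1 = ~R / (\frac{53}{4}).
R v = -\frac{35}{4} + \frac{33}{8} e_{12}
Answer: -\frac{91}{212} e_{1} + \frac{139}{53} e_{2}


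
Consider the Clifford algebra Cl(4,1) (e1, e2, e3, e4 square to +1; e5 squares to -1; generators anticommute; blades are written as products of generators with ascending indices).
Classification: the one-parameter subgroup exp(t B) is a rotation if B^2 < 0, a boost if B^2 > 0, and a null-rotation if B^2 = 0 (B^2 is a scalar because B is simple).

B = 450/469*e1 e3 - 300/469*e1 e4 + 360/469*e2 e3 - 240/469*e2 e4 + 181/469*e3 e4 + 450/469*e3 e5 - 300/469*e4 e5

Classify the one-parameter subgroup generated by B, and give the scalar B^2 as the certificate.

B^2 term by term: the squares give (450/469)^2*(e1 e3)^2 + (-300/469)^2*(e1 e4)^2 + (360/469)^2*(e2 e3)^2 + (-240/469)^2*(e2 e4)^2 + (181/469)^2*(e3 e4)^2 + (450/469)^2*(e3 e5)^2 + (-300/469)^2*(e4 e5)^2 = 202500/219961*(-1) + 90000/219961*(-1) + 129600/219961*(-1) + 57600/219961*(-1) + 32761/219961*(-1) + 202500/219961*(+1) + 90000/219961*(+1) = -1 (each basis 2-blade squares to minus the product of its generators' squares); cross terms between blades sharing an index anticommute and cancel; the commuting (index-disjoint) pairs give grade-4 terms 2*c*c'*(blade product), which cancel blade by blade — e1 e2 e3 e4: 216000/219961 - 216000/219961 = 0; e1 e3 e4 e5: -270000/219961 + 270000/219961 = 0; e2 e3 e4 e5: -216000/219961 + 216000/219961 = 0 — confirming B is simple. So B^2 = -1.
Answer: rotation, certificate B^2 = -1. No conjugation can change B^2 = -1; the sign gives the class.


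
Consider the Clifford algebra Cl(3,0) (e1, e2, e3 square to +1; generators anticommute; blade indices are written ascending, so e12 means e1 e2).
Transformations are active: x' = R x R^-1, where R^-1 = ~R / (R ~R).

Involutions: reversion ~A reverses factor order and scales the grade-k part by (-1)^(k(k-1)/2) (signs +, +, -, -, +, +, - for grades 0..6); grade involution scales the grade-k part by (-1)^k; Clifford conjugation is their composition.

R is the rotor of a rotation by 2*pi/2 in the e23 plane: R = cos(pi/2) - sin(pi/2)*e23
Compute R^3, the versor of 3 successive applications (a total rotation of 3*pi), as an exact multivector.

Half-angle bookkeeping: 3 applications in e23 add up to rotor phase 3*pi/2 = 3*pi/2, so R^3 = cos(3*pi/2) - sin(3*pi/2)*e23.
cos(3*pi/2) = 0 and sin(3*pi/2) = -1, so R^3 = e23. The net rotation is 1*pi (after discarding 1 full turn, each of which contributes a factor -1 to the rotor); the rotor keeps the half-angle phase exactly.
Answer: e23


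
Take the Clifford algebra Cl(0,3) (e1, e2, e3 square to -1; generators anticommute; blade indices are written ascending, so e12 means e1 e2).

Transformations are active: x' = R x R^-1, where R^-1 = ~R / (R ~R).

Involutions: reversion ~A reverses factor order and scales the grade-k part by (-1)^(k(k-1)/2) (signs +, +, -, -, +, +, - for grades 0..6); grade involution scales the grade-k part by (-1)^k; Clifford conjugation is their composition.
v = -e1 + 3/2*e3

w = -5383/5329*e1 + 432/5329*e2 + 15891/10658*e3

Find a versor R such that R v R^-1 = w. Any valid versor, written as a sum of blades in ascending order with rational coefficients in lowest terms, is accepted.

Key observation: q(v) = q(w) = -13/4 (sandwiches preserve the norm), so R = v + w = -10712/5329*e1 + 432/5329*e2 + 15939/5329*e3 works whenever it is invertible — the component of v along it is kept and (v - w)/2 reverses, sending v to w.
Answer: -10712/5329*e1 + 432/5329*e2 + 15939/5329*e3


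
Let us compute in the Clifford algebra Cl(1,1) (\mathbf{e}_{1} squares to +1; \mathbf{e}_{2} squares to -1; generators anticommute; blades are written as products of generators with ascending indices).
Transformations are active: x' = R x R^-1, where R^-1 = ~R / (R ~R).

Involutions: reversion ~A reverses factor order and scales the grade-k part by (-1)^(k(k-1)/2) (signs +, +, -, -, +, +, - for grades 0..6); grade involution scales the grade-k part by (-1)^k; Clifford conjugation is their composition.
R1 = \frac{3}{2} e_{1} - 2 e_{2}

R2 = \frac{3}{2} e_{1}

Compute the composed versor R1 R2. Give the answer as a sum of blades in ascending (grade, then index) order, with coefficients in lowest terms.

Distribute over the terms of R2 (each basis-blade product reordered to ascending indices, repeated generators contracted through their squares):
R1 (\frac{3}{2} e_{1}) = \frac{9}{4} + 3 e_{1} e_{2}
Answer: \frac{9}{4} + 3 e_{1} e_{2}


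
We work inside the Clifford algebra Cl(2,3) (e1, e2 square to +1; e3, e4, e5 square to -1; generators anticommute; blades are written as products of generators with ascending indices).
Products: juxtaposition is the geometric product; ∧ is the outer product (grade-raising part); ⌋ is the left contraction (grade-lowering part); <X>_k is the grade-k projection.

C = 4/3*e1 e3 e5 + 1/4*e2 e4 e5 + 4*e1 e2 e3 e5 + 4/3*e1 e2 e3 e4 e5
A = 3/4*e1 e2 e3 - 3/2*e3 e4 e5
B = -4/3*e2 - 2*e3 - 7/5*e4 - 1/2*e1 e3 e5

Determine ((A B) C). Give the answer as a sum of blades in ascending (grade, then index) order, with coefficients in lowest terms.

step 1: 3/2*e1 e2 + e1 e3 - 3/4*e1 e4 + 3/8*e2 e5 + 21/10*e3 e5 - 3*e4 e5 - 21/20*e1 e2 e3 e4 - 2*e2 e3 e4 e5
step 2: -2/15*e1 + 3/4*e2 - 1/2*e3 - 3/32*e4 - 1/15*e5 - 42/5*e1 e2 - 3/2*e1 e3 + 8*e1 e4 - 4*e2 e5 - 6*e3 e5 + 21/5*e4 e5 + 9/2*e1 e2 e3 + 2/15*e1 e2 e4 - 3/16*e1 e2 e5 + 9/2*e1 e3 e4 + 21/80*e1 e3 e5 + 3/8*e1 e4 e5 + 21/40*e2 e3 e4 - 3*e2 e3 e5 + 1/15*e2 e4 e5 - 3*e3 e4 e5 + 12*e1 e2 e3 e4 + 3*e2 e3 e4 e5 - 1/4*e1 e2 e3 e4 e5
Answer: -2/15*e1 + 3/4*e2 - 1/2*e3 - 3/32*e4 - 1/15*e5 - 42/5*e1 e2 - 3/2*e1 e3 + 8*e1 e4 - 4*e2 e5 - 6*e3 e5 + 21/5*e4 e5 + 9/2*e1 e2 e3 + 2/15*e1 e2 e4 - 3/16*e1 e2 e5 + 9/2*e1 e3 e4 + 21/80*e1 e3 e5 + 3/8*e1 e4 e5 + 21/40*e2 e3 e4 - 3*e2 e3 e5 + 1/15*e2 e4 e5 - 3*e3 e4 e5 + 12*e1 e2 e3 e4 + 3*e2 e3 e4 e5 - 1/4*e1 e2 e3 e4 e5


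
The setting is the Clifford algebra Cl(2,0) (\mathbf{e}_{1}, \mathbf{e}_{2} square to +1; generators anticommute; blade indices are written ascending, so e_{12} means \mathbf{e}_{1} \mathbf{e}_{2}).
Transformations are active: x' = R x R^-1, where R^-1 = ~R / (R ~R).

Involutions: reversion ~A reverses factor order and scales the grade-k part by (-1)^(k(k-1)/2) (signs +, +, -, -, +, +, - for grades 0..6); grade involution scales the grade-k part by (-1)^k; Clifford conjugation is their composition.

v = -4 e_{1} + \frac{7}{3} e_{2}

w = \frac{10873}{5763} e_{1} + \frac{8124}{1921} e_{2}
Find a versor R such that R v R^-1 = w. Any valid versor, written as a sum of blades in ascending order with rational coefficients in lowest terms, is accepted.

Since q(v) = q(w) = \frac{193}{9}, the sum R = v + w = -\frac{12179}{5763} e_{1} + \frac{37819}{5763} e_{2} does the job whenever invertible.
Answer: -\frac{12179}{5763} e_{1} + \frac{37819}{5763} e_{2}
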